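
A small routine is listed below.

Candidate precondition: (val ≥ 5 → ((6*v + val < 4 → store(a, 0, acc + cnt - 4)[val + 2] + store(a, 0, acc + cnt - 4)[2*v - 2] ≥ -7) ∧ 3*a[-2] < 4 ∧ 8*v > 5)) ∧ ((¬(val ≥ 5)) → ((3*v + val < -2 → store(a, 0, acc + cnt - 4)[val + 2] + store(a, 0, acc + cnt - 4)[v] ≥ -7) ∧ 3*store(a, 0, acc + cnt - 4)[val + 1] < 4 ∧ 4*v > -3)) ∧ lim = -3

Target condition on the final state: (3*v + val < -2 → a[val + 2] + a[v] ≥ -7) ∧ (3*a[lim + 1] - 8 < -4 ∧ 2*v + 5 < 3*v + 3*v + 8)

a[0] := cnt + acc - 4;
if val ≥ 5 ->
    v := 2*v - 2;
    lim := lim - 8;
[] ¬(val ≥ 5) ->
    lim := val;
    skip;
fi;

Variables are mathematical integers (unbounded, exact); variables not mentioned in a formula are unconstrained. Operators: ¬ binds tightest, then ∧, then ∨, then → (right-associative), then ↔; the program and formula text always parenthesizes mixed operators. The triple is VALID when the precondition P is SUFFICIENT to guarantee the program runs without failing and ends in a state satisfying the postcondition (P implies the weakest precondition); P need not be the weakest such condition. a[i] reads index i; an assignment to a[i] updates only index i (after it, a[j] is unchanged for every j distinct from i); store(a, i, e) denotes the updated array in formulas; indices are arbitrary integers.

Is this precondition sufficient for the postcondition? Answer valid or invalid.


Working backward. After the program, the postcondition (3*v + val < -2 → a[val + 2] + a[v] ≥ -7) ∧ (3*a[lim + 1] - 8 < -4 ∧ 2*v + 5 < 3*v + 3*v + 8) must hold; in canonical form it is (3*v + val < -2 → a[val + 2] + a[v] ≥ -7) ∧ 3*a[lim + 1] < 4 ∧ 4*v > -3.
Then branch requires (6*v + val < 4 → a[val + 2] + a[2*v - 2] ≥ -7) ∧ 3*a[lim - 7] < 4 ∧ 8*v > 5; else branch requires (3*v + val < -2 → a[val + 2] + a[v] ≥ -7) ∧ 3*a[val + 1] < 4 ∧ 4*v > -3.
Before the if: (val ≥ 5 → ((6*v + val < 4 → a[val + 2] + a[2*v - 2] ≥ -7) ∧ 3*a[lim - 7] < 4 ∧ 8*v > 5)) ∧ ((¬(val ≥ 5)) → ((3*v + val < -2 → a[val + 2] + a[v] ≥ -7) ∧ 3*a[val + 1] < 4 ∧ 4*v > -3))
Before a[0] := cnt + acc - 4: (val ≥ 5 → ((6*v + val < 4 → store(a, 0, acc + cnt - 4)[val + 2] + store(a, 0, acc + cnt - 4)[2*v - 2] ≥ -7) ∧ 3*store(a, 0, acc + cnt - 4)[lim - 7] < 4 ∧ 8*v > 5)) ∧ ((¬(val ≥ 5)) → ((3*v + val < -2 → store(a, 0, acc + cnt - 4)[val + 2] + store(a, 0, acc + cnt - 4)[v] ≥ -7) ∧ 3*store(a, 0, acc + cnt - 4)[val + 1] < 4 ∧ 4*v > -3))
The weakest precondition is (val ≥ 5 → ((6*v + val < 4 → store(a, 0, acc + cnt - 4)[val + 2] + store(a, 0, acc + cnt - 4)[2*v - 2] ≥ -7) ∧ 3*store(a, 0, acc + cnt - 4)[lim - 7] < 4 ∧ 8*v > 5)) ∧ ((¬(val ≥ 5)) → ((3*v + val < -2 → store(a, 0, acc + cnt - 4)[val + 2] + store(a, 0, acc + cnt - 4)[v] ≥ -7) ∧ 3*store(a, 0, acc + cnt - 4)[val + 1] < 4 ∧ 4*v > -3)).
Check whether (val ≥ 5 → ((6*v + val < 4 → store(a, 0, acc + cnt - 4)[val + 2] + store(a, 0, acc + cnt - 4)[2*v - 2] ≥ -7) ∧ 3*a[-2] < 4 ∧ 8*v > 5)) ∧ ((¬(val ≥ 5)) → ((3*v + val < -2 → store(a, 0, acc + cnt - 4)[val + 2] + store(a, 0, acc + cnt - 4)[v] ≥ -7) ∧ 3*store(a, 0, acc + cnt - 4)[val + 1] < 4 ∧ 4*v > -3)) ∧ lim = -3 implies it.
Countermodel: at the initial state a = {[-10] = 2, [-2] = -15215, [0] = 6, [1] = 6, [6] = 6, [7] = 6, elsewhere 6}, acc = 12, cnt = 0, lim = -3, v = 1, val = 5, the precondition holds but the weakest precondition fails.
Answer: invalid


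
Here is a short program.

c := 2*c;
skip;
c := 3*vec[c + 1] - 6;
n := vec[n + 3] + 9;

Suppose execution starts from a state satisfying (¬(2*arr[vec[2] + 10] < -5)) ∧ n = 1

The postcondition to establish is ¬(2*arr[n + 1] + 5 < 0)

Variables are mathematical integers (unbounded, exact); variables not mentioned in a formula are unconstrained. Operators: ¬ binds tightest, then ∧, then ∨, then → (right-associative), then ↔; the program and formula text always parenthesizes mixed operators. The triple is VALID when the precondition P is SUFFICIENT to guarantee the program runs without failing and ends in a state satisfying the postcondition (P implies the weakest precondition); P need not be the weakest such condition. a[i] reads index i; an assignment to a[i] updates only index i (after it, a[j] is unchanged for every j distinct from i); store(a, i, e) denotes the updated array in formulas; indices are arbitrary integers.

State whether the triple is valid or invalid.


Working backward. After the program, the postcondition ¬(2*arr[n + 1] + 5 < 0) must hold; in canonical form it is ¬(2*arr[n + 1] < -5).
Before n := vec[n + 3] + 9: ¬(2*arr[vec[n + 3] + 10] < -5)
Before c := 3*vec[c + 1] - 6: ¬(2*arr[vec[n + 3] + 10] < -5)
Before skip: ¬(2*arr[vec[n + 3] + 10] < -5)
Before c := 2*c: ¬(2*arr[vec[n + 3] + 10] < -5)
The weakest precondition is ¬(2*arr[vec[n + 3] + 10] < -5).
Check whether (¬(2*arr[vec[2] + 10] < -5)) ∧ n = 1 implies it.
Countermodel: at the initial state arr = {[2] = -3, [4] = -3, [10] = 17422, [15225] = -3, elsewhere -3}, n = 1, vec = {[2] = 0, [4] = 15215, [10] = 15215, [15225] = 15215, elsewhere 15215}, the precondition holds but the weakest precondition fails.
Answer: invalid


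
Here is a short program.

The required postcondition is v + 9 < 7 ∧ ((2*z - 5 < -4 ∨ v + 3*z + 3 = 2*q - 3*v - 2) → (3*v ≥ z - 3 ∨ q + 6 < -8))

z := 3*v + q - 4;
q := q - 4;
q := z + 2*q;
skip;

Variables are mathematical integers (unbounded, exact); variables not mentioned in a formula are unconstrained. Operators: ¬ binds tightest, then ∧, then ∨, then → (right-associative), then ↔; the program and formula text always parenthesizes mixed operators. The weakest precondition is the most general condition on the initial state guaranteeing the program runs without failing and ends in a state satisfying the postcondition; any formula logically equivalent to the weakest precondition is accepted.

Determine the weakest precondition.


Working backward. After the program, the postcondition v + 9 < 7 ∧ ((2*z - 5 < -4 ∨ v + 3*z + 3 = 2*q - 3*v - 2) → (3*v ≥ z - 3 ∨ q + 6 < -8)) must hold; in canonical form it is v < -2 ∧ ((2*z < 1 ∨ 4*v + 3*z = 2*q - 5) → (3*v ≥ z - 3 ∨ q < -14)).
Before skip: v < -2 ∧ ((2*z < 1 ∨ 4*v + 3*z = 2*q - 5) → (3*v ≥ z - 3 ∨ q < -14))
Before q := z + 2*q: v < -2 ∧ ((2*z < 1 ∨ 4*v + z = 4*q - 5) → (3*v ≥ z - 3 ∨ 2*q + z < -14))
Before q := q - 4: v < -2 ∧ ((2*z < 1 ∨ 4*v + z = 4*q - 21) → (3*v ≥ z - 3 ∨ 2*q + z < -6))
Before z := 3*v + q - 4: v < -2 ∧ ((2*q + 6*v < 9 ∨ 7*v = 3*q - 17) → (q ≤ 7 ∨ 3*q + 3*v < -2))
Answer: WP = v < -2 ∧ ((2*q + 6*v < 9 ∨ 7*v = 3*q - 17) → (q ≤ 7 ∨ 3*q + 3*v < -2))


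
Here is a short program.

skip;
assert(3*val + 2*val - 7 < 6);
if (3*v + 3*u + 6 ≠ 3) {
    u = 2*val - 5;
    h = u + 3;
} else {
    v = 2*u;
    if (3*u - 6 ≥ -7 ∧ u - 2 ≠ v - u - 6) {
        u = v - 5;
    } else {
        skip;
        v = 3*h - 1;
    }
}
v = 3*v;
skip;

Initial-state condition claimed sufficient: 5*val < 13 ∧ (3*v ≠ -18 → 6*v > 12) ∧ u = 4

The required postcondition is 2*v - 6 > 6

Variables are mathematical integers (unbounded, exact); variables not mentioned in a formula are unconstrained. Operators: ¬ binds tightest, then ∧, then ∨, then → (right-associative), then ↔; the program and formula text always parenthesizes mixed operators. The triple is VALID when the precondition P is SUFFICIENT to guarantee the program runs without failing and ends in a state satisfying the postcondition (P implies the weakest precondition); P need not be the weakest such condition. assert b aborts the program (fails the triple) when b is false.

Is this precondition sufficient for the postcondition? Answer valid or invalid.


Working backward. After the program, the postcondition 2*v - 6 > 6 must hold; in canonical form it is 2*v > 12.
Before skip: 2*v > 12
Before v := 3*v: 6*v > 12
Then branch requires 6*v > 12; else branch requires (3*u ≥ -1 → 12*u > 12) ∧ ((¬(3*u ≥ -1)) → 18*h > 18).
Before the if: (3*u + 3*v ≠ -3 → 6*v > 12) ∧ ((¬(3*u + 3*v ≠ -3)) → ((3*u ≥ -1 → 12*u > 12) ∧ ((¬(3*u ≥ -1)) → 18*h > 18)))
Before assert 3*val + 2*val - 7 < 6: 5*val < 13 ∧ (3*u + 3*v ≠ -3 → 6*v > 12) ∧ ((¬(3*u + 3*v ≠ -3)) → ((3*u ≥ -1 → 12*u > 12) ∧ ((¬(3*u ≥ -1)) → 18*h > 18)))
Before skip: 5*val < 13 ∧ (3*u + 3*v ≠ -3 → 6*v > 12) ∧ ((¬(3*u + 3*v ≠ -3)) → ((3*u ≥ -1 → 12*u > 12) ∧ ((¬(3*u ≥ -1)) → 18*h > 18)))
The weakest precondition is 5*val < 13 ∧ (3*u + 3*v ≠ -3 → 6*v > 12) ∧ ((¬(3*u + 3*v ≠ -3)) → ((3*u ≥ -1 → 12*u > 12) ∧ ((¬(3*u ≥ -1)) → 18*h > 18))).
Check whether 5*val < 13 ∧ (3*v ≠ -18 → 6*v > 12) ∧ u = 4 implies it.
Countermodel: at the initial state h = 0, u = 4, v = -6, val = 2, the precondition holds but the weakest precondition fails.
Answer: invalid


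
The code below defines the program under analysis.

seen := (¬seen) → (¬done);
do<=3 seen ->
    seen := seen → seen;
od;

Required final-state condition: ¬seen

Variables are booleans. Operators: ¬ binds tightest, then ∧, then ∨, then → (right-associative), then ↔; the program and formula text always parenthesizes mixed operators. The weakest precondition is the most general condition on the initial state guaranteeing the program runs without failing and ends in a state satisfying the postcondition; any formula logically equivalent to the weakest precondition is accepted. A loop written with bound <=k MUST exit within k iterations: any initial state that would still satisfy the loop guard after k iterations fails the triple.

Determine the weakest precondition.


Working backward. After the program, ¬seen must hold.
Before the loop (bound <=3), unroll the exhaustion recursion (WP_0 = exit-now case; WP_j = one more guarded iteration, up to j = 3):
  WP_0: ¬seen
  WP_1: ¬seen
  WP_2: ¬seen
  WP_3: ¬seen
So before the loop: ¬seen
Before seen := (¬seen) → (¬done): ¬((¬seen) → (¬done))
Answer: WP = ¬((¬seen) → (¬done))


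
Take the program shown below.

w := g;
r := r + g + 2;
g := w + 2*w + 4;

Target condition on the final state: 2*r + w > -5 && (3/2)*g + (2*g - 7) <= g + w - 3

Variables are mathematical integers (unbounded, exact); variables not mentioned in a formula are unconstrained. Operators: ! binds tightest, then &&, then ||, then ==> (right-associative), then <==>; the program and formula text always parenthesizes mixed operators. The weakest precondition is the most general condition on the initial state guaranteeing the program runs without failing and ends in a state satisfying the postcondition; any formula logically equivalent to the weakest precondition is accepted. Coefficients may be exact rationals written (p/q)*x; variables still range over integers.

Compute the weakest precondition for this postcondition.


Working backward. After the program, the postcondition 2*r + w > -5 && (3/2)*g + (2*g - 7) <= g + w - 3 must hold; in canonical form it is 2*r + w > -5 && (5/2)*g <= w + 4.
Before g := w + 2*w + 4: 2*r + w > -5 && (13/2)*w <= -6
Before r := r + g + 2: 2*g + 2*r + w > -9 && (13/2)*w <= -6
Before w := g: 3*g + 2*r > -9 && (13/2)*g <= -6
Answer: WP = 3*g + 2*r > -9 && (13/2)*g <= -6


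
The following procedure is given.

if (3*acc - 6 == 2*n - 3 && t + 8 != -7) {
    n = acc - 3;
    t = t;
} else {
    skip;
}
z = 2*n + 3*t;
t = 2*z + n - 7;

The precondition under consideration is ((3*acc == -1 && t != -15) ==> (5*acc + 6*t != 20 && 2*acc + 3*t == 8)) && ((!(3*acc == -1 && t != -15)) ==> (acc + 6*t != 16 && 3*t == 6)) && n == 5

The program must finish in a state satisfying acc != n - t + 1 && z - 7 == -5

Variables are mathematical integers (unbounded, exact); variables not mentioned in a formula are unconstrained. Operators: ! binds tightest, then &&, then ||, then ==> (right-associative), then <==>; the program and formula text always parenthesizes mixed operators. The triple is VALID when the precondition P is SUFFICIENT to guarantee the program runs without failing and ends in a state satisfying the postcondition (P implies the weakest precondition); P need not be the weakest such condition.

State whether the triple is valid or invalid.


Working backward. After the program, the postcondition acc != n - t + 1 && z - 7 == -5 must hold; in canonical form it is acc + t != n + 1 && z == 2.
Before t := 2*z + n - 7: acc + 2*z != 8 && z == 2
Before z := 2*n + 3*t: acc + 4*n + 6*t != 8 && 2*n + 3*t == 2
Then branch requires 5*acc + 6*t != 20 && 2*acc + 3*t == 8; else branch requires acc + 4*n + 6*t != 8 && 2*n + 3*t == 2.
Before the if: ((3*acc == 2*n + 3 && t != -15) ==> (5*acc + 6*t != 20 && 2*acc + 3*t == 8)) && ((!(3*acc == 2*n + 3 && t != -15)) ==> (acc + 4*n + 6*t != 8 && 2*n + 3*t == 2))
The weakest precondition is ((3*acc == 2*n + 3 && t != -15) ==> (5*acc + 6*t != 20 && 2*acc + 3*t == 8)) && ((!(3*acc == 2*n + 3 && t != -15)) ==> (acc + 4*n + 6*t != 8 && 2*n + 3*t == 2)).
Check whether ((3*acc == -1 && t != -15) ==> (5*acc + 6*t != 20 && 2*acc + 3*t == 8)) && ((!(3*acc == -1 && t != -15)) ==> (acc + 6*t != 16 && 3*t == 6)) && n == 5 implies it.
Countermodel: at the initial state acc = 5, n = 5, t = 2, the precondition holds but the weakest precondition fails.
Answer: invalid


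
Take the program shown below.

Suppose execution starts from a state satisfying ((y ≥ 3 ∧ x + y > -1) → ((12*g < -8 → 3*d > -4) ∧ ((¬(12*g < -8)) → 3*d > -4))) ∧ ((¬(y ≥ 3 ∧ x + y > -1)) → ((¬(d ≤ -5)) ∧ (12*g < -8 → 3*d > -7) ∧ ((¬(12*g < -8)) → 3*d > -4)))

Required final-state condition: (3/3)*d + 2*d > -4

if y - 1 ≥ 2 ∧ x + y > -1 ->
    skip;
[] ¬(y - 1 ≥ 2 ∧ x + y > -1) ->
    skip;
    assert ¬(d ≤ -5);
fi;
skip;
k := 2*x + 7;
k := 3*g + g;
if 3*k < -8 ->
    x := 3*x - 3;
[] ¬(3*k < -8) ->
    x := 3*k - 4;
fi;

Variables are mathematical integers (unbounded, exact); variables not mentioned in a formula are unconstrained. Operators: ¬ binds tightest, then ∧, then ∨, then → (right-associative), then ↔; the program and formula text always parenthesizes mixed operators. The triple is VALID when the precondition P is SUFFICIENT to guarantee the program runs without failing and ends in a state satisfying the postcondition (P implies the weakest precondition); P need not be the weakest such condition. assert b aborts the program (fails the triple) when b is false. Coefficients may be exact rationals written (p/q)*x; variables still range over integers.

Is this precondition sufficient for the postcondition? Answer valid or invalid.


Working backward. After the program, the postcondition (3/3)*d + 2*d > -4 must hold; in canonical form it is 3*d > -4.
Then branch requires 3*d > -4; else branch requires 3*d > -4.
Before the if: (3*k < -8 → 3*d > -4) ∧ ((¬(3*k < -8)) → 3*d > -4)
Before k := 3*g + g: (12*g < -8 → 3*d > -4) ∧ ((¬(12*g < -8)) → 3*d > -4)
Before k := 2*x + 7: (12*g < -8 → 3*d > -4) ∧ ((¬(12*g < -8)) → 3*d > -4)
Before skip: (12*g < -8 → 3*d > -4) ∧ ((¬(12*g < -8)) → 3*d > -4)
Then branch requires (12*g < -8 → 3*d > -4) ∧ ((¬(12*g < -8)) → 3*d > -4); else branch requires (¬(d ≤ -5)) ∧ (12*g < -8 → 3*d > -4) ∧ ((¬(12*g < -8)) → 3*d > -4).
Before the if: ((y ≥ 3 ∧ x + y > -1) → ((12*g < -8 → 3*d > -4) ∧ ((¬(12*g < -8)) → 3*d > -4))) ∧ ((¬(y ≥ 3 ∧ x + y > -1)) → ((¬(d ≤ -5)) ∧ (12*g < -8 → 3*d > -4) ∧ ((¬(12*g < -8)) → 3*d > -4)))
The weakest precondition is ((y ≥ 3 ∧ x + y > -1) → ((12*g < -8 → 3*d > -4) ∧ ((¬(12*g < -8)) → 3*d > -4))) ∧ ((¬(y ≥ 3 ∧ x + y > -1)) → ((¬(d ≤ -5)) ∧ (12*g < -8 → 3*d > -4) ∧ ((¬(12*g < -8)) → 3*d > -4))).
Check whether ((y ≥ 3 ∧ x + y > -1) → ((12*g < -8 → 3*d > -4) ∧ ((¬(12*g < -8)) → 3*d > -4))) ∧ ((¬(y ≥ 3 ∧ x + y > -1)) → ((¬(d ≤ -5)) ∧ (12*g < -8 → 3*d > -7) ∧ ((¬(12*g < -8)) → 3*d > -4))) implies it.
Countermodel: at the initial state d = -2, g = -1, x = -2, y = 2, the precondition holds but the weakest precondition fails.
Answer: invalid


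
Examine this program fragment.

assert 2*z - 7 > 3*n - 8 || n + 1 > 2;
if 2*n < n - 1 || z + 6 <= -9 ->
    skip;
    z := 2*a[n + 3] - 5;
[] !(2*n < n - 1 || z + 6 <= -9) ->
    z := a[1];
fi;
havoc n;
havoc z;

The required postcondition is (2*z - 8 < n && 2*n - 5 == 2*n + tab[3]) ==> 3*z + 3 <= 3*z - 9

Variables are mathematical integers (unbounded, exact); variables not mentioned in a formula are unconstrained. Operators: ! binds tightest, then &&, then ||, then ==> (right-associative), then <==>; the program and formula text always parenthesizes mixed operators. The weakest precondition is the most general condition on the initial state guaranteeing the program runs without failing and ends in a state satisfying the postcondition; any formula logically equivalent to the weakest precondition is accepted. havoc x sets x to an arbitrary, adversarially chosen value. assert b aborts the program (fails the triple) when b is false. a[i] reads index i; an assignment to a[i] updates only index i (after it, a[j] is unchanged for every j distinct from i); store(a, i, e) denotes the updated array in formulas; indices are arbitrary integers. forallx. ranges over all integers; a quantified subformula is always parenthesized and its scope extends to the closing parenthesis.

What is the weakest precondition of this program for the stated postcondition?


Working backward. After the program, the postcondition (2*z - 8 < n && 2*n - 5 == 2*n + tab[3]) ==> 3*z + 3 <= 3*z - 9 must hold; in canonical form it is !(2*z < n + 8 && tab[3] == -5).
Before havoc z: forall z_1. (!(2*z_1 < n + 8 && tab[3] == -5))
Before havoc n: forall n_1. (forall z_1. (!(2*z_1 < n_1 + 8 && tab[3] == -5)))
Then branch requires forall n_1. (forall z_1. (!(2*z_1 < n_1 + 8 && tab[3] == -5))); else branch requires forall n_1. (forall z_1. (!(2*z_1 < n_1 + 8 && tab[3] == -5))).
Before the if: ((n < -1 || z <= -15) ==> (forall n_1. (forall z_1. (!(2*z_1 < n_1 + 8 && tab[3] == -5))))) && ((!(n < -1 || z <= -15)) ==> (forall n_1. (forall z_1. (!(2*z_1 < n_1 + 8 && tab[3] == -5)))))
Before assert 2*z - 7 > 3*n - 8 || n + 1 > 2: (2*z > 3*n - 1 || n > 1) && ((n < -1 || z <= -15) ==> (forall n_1. (forall z_1. (!(2*z_1 < n_1 + 8 && tab[3] == -5))))) && ((!(n < -1 || z <= -15)) ==> (forall n_1. (forall z_1. (!(2*z_1 < n_1 + 8 && tab[3] == -5)))))
Answer: WP = (2*z > 3*n - 1 || n > 1) && ((n < -1 || z <= -15) ==> (forall n_1. (forall z_1. (!(2*z_1 < n_1 + 8 && tab[3] == -5))))) && ((!(n < -1 || z <= -15)) ==> (forall n_1. (forall z_1. (!(2*z_1 < n_1 + 8 && tab[3] == -5)))))


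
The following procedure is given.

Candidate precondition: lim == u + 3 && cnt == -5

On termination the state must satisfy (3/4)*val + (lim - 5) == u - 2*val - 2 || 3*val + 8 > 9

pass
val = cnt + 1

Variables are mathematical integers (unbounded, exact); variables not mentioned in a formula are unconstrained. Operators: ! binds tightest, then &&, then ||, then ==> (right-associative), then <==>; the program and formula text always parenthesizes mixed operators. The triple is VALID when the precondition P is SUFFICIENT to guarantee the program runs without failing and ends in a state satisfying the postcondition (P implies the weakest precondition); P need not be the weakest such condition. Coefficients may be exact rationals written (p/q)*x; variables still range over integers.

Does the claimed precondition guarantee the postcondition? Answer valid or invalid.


Working backward. After the program, the postcondition (3/4)*val + (lim - 5) == u - 2*val - 2 || 3*val + 8 > 9 must hold; in canonical form it is lim + (11/4)*val == u + 3 || 3*val > 1.
Before val := cnt + 1: (11/4)*cnt + lim == u + 1/4 || 3*cnt > -2
Before skip: (11/4)*cnt + lim == u + 1/4 || 3*cnt > -2
The weakest precondition is (11/4)*cnt + lim == u + 1/4 || 3*cnt > -2.
Check whether lim == u + 3 && cnt == -5 implies it.
Countermodel: at the initial state cnt = -5, lim = 0, u = -3, the precondition holds but the weakest precondition fails.
Answer: invalid


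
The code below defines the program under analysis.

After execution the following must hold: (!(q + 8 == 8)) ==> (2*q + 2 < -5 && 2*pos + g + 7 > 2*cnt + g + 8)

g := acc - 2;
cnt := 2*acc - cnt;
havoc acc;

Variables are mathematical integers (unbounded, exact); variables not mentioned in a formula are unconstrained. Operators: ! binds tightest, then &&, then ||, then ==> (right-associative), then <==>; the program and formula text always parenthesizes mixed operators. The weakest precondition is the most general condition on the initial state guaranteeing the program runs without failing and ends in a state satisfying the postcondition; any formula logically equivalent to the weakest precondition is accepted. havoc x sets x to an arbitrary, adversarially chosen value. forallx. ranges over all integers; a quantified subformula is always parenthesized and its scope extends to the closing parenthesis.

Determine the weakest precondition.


Working backward. After the program, the postcondition (!(q + 8 == 8)) ==> (2*q + 2 < -5 && 2*pos + g + 7 > 2*cnt + g + 8) must hold; in canonical form it is (!(q == 0)) ==> (2*q < -7 && 2*pos > 2*cnt + 1).
Before havoc acc: (!(q == 0)) ==> (2*q < -7 && 2*pos > 2*cnt + 1)
Before cnt := 2*acc - cnt: (!(q == 0)) ==> (2*q < -7 && 2*cnt + 2*pos > 4*acc + 1)
Before g := acc - 2: (!(q == 0)) ==> (2*q < -7 && 2*cnt + 2*pos > 4*acc + 1)
Answer: WP = (!(q == 0)) ==> (2*q < -7 && 2*cnt + 2*pos > 4*acc + 1)


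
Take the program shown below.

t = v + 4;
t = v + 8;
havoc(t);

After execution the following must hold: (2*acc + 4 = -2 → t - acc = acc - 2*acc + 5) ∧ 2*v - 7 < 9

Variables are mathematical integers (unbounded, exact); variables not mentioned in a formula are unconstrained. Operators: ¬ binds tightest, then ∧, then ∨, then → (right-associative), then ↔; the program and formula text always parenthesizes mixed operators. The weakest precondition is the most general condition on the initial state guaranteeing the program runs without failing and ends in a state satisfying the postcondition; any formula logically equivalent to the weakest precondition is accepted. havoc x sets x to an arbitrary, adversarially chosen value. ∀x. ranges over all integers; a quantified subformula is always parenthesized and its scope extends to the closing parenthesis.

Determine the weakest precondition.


Working backward. After the program, the postcondition (2*acc + 4 = -2 → t - acc = acc - 2*acc + 5) ∧ 2*v - 7 < 9 must hold; in canonical form it is (2*acc = -6 → t = 5) ∧ 2*v < 16.
Before havoc t: ∀t_1. ((2*acc = -6 → t_1 = 5) ∧ 2*v < 16)
Before t := v + 8: ∀t_1. ((2*acc = -6 → t_1 = 5) ∧ 2*v < 16)
Before t := v + 4: ∀t_1. ((2*acc = -6 → t_1 = 5) ∧ 2*v < 16)
Answer: WP = ∀t_1. ((2*acc = -6 → t_1 = 5) ∧ 2*v < 16)


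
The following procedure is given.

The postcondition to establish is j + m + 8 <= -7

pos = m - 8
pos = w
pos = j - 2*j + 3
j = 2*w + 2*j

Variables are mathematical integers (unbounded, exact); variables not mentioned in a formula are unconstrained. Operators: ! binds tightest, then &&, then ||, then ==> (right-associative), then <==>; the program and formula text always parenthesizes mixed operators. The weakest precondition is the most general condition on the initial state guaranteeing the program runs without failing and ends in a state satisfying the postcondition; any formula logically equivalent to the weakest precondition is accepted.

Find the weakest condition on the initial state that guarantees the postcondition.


Working backward. After the program, the postcondition j + m + 8 <= -7 must hold; in canonical form it is j + m <= -15.
Before j := 2*w + 2*j: 2*j + m + 2*w <= -15
Before pos := j - 2*j + 3: 2*j + m + 2*w <= -15
Before pos := w: 2*j + m + 2*w <= -15
Before pos := m - 8: 2*j + m + 2*w <= -15
Answer: WP = 2*j + m + 2*w <= -15


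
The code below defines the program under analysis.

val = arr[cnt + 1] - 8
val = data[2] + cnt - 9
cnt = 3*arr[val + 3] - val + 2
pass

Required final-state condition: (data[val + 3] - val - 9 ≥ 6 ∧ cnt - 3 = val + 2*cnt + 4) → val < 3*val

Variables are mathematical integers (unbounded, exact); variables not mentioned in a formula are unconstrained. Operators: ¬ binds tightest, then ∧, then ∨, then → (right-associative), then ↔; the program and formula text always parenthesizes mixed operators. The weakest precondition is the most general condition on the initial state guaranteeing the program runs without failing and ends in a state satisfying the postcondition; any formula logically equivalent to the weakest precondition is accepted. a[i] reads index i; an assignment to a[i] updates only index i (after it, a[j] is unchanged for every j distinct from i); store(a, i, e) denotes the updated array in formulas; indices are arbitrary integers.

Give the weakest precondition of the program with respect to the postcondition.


Working backward. After the program, the postcondition (data[val + 3] - val - 9 ≥ 6 ∧ cnt - 3 = val + 2*cnt + 4) → val < 3*val must hold; in canonical form it is (data[val + 3] ≥ val + 15 ∧ cnt + val = -7) → 2*val > 0.
Before skip: (data[val + 3] ≥ val + 15 ∧ cnt + val = -7) → 2*val > 0
Before cnt := 3*arr[val + 3] - val + 2: (data[val + 3] ≥ val + 15 ∧ 3*arr[val + 3] = -9) → 2*val > 0
Before val := data[2] + cnt - 9: (data[data[2] + cnt - 6] ≥ data[2] + cnt + 6 ∧ 3*arr[data[2] + cnt - 6] = -9) → 2*data[2] + 2*cnt > 18
Before val := arr[cnt + 1] - 8: (data[data[2] + cnt - 6] ≥ data[2] + cnt + 6 ∧ 3*arr[data[2] + cnt - 6] = -9) → 2*data[2] + 2*cnt > 18
Answer: WP = (data[data[2] + cnt - 6] ≥ data[2] + cnt + 6 ∧ 3*arr[data[2] + cnt - 6] = -9) → 2*data[2] + 2*cnt > 18


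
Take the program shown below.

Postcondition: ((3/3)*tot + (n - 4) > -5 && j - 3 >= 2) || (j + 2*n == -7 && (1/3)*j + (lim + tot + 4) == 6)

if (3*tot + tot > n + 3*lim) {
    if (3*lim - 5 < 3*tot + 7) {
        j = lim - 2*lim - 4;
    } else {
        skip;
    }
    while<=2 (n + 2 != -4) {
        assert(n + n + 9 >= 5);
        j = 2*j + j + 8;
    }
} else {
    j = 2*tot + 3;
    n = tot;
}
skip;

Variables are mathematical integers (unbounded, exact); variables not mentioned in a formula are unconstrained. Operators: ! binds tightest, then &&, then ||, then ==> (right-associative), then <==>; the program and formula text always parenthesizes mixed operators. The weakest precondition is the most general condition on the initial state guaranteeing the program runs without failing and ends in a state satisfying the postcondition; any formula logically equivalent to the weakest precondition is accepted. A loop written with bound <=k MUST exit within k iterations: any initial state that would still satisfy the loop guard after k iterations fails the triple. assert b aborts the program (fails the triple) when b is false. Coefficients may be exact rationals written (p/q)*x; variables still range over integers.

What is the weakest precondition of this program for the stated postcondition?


Working backward. After the program, the postcondition ((3/3)*tot + (n - 4) > -5 && j - 3 >= 2) || (j + 2*n == -7 && (1/3)*j + (lim + tot + 4) == 6) must hold; in canonical form it is (n + tot > -1 && j >= 5) || (j + 2*n == -7 && (1/3)*j + lim + tot == 2).
Before skip: (n + tot > -1 && j >= 5) || (j + 2*n == -7 && (1/3)*j + lim + tot == 2)
Then branch requires (3*lim < 3*tot + 12 ==> ((n != -6 ==> (2*n >= -4 && (n != -6 ==> (2*n >= -4 && (!(n != -6)) && ((n + tot > -1 && 9*lim <= -9) || (2*n == 9*lim - 3 && tot == 2*lim + 10/3)))) && ((!(n != -6)) ==> ((n + tot > -1 && 3*lim <= -9) || (2*n == 3*lim - 3 && tot == 10/3))))) && ((!(n != -6)) ==> ((n + tot > -1 && lim <= -9) || (2*n == lim - 3 && (2/3)*lim + tot == 10/3))))) && ((!(3*lim < 3*tot + 12)) ==> ((n != -6 ==> (2*n >= -4 && (n != -6 ==> (2*n >= -4 && (!(n != -6)) && ((n + tot > -1 && 9*j >= -27) || (9*j + 2*n == -39 && 3*j + lim + tot == -26/3)))) && ((!(n != -6)) ==> ((n + tot > -1 && 3*j >= -3) || (3*j + 2*n == -15 && j + lim + tot == -2/3))))) && ((!(n != -6)) ==> ((n + tot > -1 && j >= 5) || (j + 2*n == -7 && (1/3)*j + lim + tot == 2))))); else branch requires (2*tot > -1 && 2*tot >= 2) || (4*tot == -10 && lim + (5/3)*tot == 1).
Before the if: (4*tot > 3*lim + n ==> ((3*lim < 3*tot + 12 ==> ((n != -6 ==> (2*n >= -4 && (n != -6 ==> (2*n >= -4 && (!(n != -6)) && ((n + tot > -1 && 9*lim <= -9) || (2*n == 9*lim - 3 && tot == 2*lim + 10/3)))) && ((!(n != -6)) ==> ((n + tot > -1 && 3*lim <= -9) || (2*n == 3*lim - 3 && tot == 10/3))))) && ((!(n != -6)) ==> ((n + tot > -1 && lim <= -9) || (2*n == lim - 3 && (2/3)*lim + tot == 10/3))))) && ((!(3*lim < 3*tot + 12)) ==> ((n != -6 ==> (2*n >= -4 && (n != -6 ==> (2*n >= -4 && (!(n != -6)) && ((n + tot > -1 && 9*j >= -27) || (9*j + 2*n == -39 && 3*j + lim + tot == -26/3)))) && ((!(n != -6)) ==> ((n + tot > -1 && 3*j >= -3) || (3*j + 2*n == -15 && j + lim + tot == -2/3))))) && ((!(n != -6)) ==> ((n + tot > -1 && j >= 5) || (j + 2*n == -7 && (1/3)*j + lim + tot == 2))))))) && ((!(4*tot > 3*lim + n)) ==> ((2*tot > -1 && 2*tot >= 2) || (4*tot == -10 && lim + (5/3)*tot == 1)))
Answer: WP = (4*tot > 3*lim + n ==> ((3*lim < 3*tot + 12 ==> ((n != -6 ==> (2*n >= -4 && (n != -6 ==> (2*n >= -4 && (!(n != -6)) && ((n + tot > -1 && 9*lim <= -9) || (2*n == 9*lim - 3 && tot == 2*lim + 10/3)))) && ((!(n != -6)) ==> ((n + tot > -1 && 3*lim <= -9) || (2*n == 3*lim - 3 && tot == 10/3))))) && ((!(n != -6)) ==> ((n + tot > -1 && lim <= -9) || (2*n == lim - 3 && (2/3)*lim + tot == 10/3))))) && ((!(3*lim < 3*tot + 12)) ==> ((n != -6 ==> (2*n >= -4 && (n != -6 ==> (2*n >= -4 && (!(n != -6)) && ((n + tot > -1 && 9*j >= -27) || (9*j + 2*n == -39 && 3*j + lim + tot == -26/3)))) && ((!(n != -6)) ==> ((n + tot > -1 && 3*j >= -3) || (3*j + 2*n == -15 && j + lim + tot == -2/3))))) && ((!(n != -6)) ==> ((n + tot > -1 && j >= 5) || (j + 2*n == -7 && (1/3)*j + lim + tot == 2))))))) && ((!(4*tot > 3*lim + n)) ==> ((2*tot > -1 && 2*tot >= 2) || (4*tot == -10 && lim + (5/3)*tot == 1)))


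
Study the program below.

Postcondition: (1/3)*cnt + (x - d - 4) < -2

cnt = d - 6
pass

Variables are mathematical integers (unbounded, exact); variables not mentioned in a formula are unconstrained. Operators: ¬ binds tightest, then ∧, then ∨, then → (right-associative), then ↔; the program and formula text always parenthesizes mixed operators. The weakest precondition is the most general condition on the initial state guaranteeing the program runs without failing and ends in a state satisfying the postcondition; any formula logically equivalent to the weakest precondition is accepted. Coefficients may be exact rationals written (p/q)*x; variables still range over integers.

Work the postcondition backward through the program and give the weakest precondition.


Working backward. After the program, the postcondition (1/3)*cnt + (x - d - 4) < -2 must hold; in canonical form it is (1/3)*cnt + x < d + 2.
Before skip: (1/3)*cnt + x < d + 2
Before cnt := d - 6: x < (2/3)*d + 4
Answer: WP = x < (2/3)*d + 4


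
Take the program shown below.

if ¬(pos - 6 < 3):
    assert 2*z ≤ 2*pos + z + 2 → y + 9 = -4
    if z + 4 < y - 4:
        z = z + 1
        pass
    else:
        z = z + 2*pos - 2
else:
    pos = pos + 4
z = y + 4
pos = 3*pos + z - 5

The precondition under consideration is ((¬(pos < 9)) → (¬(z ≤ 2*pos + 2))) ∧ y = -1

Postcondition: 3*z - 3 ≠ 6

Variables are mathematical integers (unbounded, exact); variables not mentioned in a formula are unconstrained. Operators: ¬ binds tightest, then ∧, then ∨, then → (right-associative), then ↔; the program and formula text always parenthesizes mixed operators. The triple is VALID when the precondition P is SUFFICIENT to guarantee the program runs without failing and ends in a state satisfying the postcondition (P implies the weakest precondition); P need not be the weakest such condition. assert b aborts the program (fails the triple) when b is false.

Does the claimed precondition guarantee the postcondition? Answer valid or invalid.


Working backward. After the program, the postcondition 3*z - 3 ≠ 6 must hold; in canonical form it is 3*z ≠ 9.
Before pos := 3*pos + z - 5: 3*z ≠ 9
Before z := y + 4: 3*y ≠ -3
Then branch requires (z ≤ 2*pos + 2 → y = -13) ∧ (z < y - 8 → 3*y ≠ -3) ∧ ((¬(z < y - 8)) → 3*y ≠ -3); else branch requires 3*y ≠ -3.
Before the if: ((¬(pos < 9)) → ((z ≤ 2*pos + 2 → y = -13) ∧ (z < y - 8 → 3*y ≠ -3) ∧ ((¬(z < y - 8)) → 3*y ≠ -3))) ∧ (pos < 9 → 3*y ≠ -3)
The weakest precondition is ((¬(pos < 9)) → ((z ≤ 2*pos + 2 → y = -13) ∧ (z < y - 8 → 3*y ≠ -3) ∧ ((¬(z < y - 8)) → 3*y ≠ -3))) ∧ (pos < 9 → 3*y ≠ -3).
Check whether ((¬(pos < 9)) → (¬(z ≤ 2*pos + 2))) ∧ y = -1 implies it.
Countermodel: at the initial state pos = 8, y = -1, z = 18, the precondition holds but the weakest precondition fails.
Answer: invalid


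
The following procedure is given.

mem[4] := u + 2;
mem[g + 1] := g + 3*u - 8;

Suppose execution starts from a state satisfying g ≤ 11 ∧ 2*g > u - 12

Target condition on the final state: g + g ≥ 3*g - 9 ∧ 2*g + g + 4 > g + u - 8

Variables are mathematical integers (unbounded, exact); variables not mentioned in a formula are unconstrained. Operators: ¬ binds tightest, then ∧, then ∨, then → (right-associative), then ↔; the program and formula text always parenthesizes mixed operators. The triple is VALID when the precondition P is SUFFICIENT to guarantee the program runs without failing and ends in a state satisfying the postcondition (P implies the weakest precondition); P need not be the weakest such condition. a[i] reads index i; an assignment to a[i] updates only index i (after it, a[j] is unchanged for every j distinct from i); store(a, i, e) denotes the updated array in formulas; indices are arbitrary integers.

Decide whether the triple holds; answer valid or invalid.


Working backward. After the program, the postcondition g + g ≥ 3*g - 9 ∧ 2*g + g + 4 > g + u - 8 must hold; in canonical form it is g ≤ 9 ∧ 2*g > u - 12.
Before mem[g + 1] := g + 3*u - 8: g ≤ 9 ∧ 2*g > u - 12
Before mem[4] := u + 2: g ≤ 9 ∧ 2*g > u - 12
The weakest precondition is g ≤ 9 ∧ 2*g > u - 12.
Check whether g ≤ 11 ∧ 2*g > u - 12 implies it.
Countermodel: at the initial state g = 10, u = 31, the precondition holds but the weakest precondition fails.
Answer: invalid


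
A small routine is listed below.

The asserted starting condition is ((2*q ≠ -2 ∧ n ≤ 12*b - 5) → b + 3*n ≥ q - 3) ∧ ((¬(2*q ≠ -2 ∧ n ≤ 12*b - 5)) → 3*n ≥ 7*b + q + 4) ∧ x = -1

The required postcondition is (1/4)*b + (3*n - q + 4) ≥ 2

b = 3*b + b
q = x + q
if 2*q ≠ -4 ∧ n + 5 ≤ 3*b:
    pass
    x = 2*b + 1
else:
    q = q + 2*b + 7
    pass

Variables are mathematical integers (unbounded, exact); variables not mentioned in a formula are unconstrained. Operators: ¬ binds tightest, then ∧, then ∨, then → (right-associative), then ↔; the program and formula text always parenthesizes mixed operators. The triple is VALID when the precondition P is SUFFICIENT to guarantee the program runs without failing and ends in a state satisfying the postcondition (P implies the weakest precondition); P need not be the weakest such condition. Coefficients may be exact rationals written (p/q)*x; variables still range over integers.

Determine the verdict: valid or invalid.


Working backward. After the program, the postcondition (1/4)*b + (3*n - q + 4) ≥ 2 must hold; in canonical form it is (1/4)*b + 3*n ≥ q - 2.
Then branch requires (1/4)*b + 3*n ≥ q - 2; else branch requires 3*n ≥ (7/4)*b + q + 5.
Before the if: ((2*q ≠ -4 ∧ n ≤ 3*b - 5) → (1/4)*b + 3*n ≥ q - 2) ∧ ((¬(2*q ≠ -4 ∧ n ≤ 3*b - 5)) → 3*n ≥ (7/4)*b + q + 5)
Before q := x + q: ((2*q + 2*x ≠ -4 ∧ n ≤ 3*b - 5) → (1/4)*b + 3*n ≥ q + x - 2) ∧ ((¬(2*q + 2*x ≠ -4 ∧ n ≤ 3*b - 5)) → 3*n ≥ (7/4)*b + q + x + 5)
Before b := 3*b + b: ((2*q + 2*x ≠ -4 ∧ n ≤ 12*b - 5) → b + 3*n ≥ q + x - 2) ∧ ((¬(2*q + 2*x ≠ -4 ∧ n ≤ 12*b - 5)) → 3*n ≥ 7*b + q + x + 5)
The weakest precondition is ((2*q + 2*x ≠ -4 ∧ n ≤ 12*b - 5) → b + 3*n ≥ q + x - 2) ∧ ((¬(2*q + 2*x ≠ -4 ∧ n ≤ 12*b - 5)) → 3*n ≥ 7*b + q + x + 5).
Check whether ((2*q ≠ -2 ∧ n ≤ 12*b - 5) → b + 3*n ≥ q - 3) ∧ ((¬(2*q ≠ -2 ∧ n ≤ 12*b - 5)) → 3*n ≥ 7*b + q + 4) ∧ x = -1 implies it.
Every state satisfying the precondition satisfies the weakest precondition: the implication holds.
Answer: valid


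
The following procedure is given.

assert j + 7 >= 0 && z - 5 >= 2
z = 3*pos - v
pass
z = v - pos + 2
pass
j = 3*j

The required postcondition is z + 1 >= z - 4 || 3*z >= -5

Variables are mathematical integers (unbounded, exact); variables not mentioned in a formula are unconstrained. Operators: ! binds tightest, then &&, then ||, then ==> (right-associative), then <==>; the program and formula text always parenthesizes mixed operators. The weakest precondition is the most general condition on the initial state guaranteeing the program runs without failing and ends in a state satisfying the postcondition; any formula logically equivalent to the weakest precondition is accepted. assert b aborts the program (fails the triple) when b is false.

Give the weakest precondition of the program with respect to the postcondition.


Working backward. After the program, the postcondition z + 1 >= z - 4 || 3*z >= -5 must hold; in canonical form it is true.
Before j := 3*j: true
Before skip: true
Before z := v - pos + 2: true
Before skip: true
Before z := 3*pos - v: true
Before assert j + 7 >= 0 && z - 5 >= 2: j >= -7 && z >= 7
Answer: WP = j >= -7 && z >= 7


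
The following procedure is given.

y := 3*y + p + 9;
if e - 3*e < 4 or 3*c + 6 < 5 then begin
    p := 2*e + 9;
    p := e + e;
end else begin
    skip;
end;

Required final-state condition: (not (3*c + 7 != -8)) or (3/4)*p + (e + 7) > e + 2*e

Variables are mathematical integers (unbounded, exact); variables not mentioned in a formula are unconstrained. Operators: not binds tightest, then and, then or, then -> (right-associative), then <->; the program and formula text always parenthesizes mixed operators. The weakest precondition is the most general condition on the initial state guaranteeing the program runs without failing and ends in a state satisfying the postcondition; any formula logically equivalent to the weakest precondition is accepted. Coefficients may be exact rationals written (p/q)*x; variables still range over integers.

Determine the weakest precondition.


Working backward. After the program, the postcondition (not (3*c + 7 != -8)) or (3/4)*p + (e + 7) > e + 2*e must hold; in canonical form it is (not (3*c != -15)) or (3/4)*p > 2*e - 7.
Then branch requires (not (3*c != -15)) or (1/2)*e < 7; else branch requires (not (3*c != -15)) or (3/4)*p > 2*e - 7.
Before the if: ((2*e > -4 or 3*c < -1) -> ((not (3*c != -15)) or (1/2)*e < 7)) and ((not (2*e > -4 or 3*c < -1)) -> ((not (3*c != -15)) or (3/4)*p > 2*e - 7))
Before y := 3*y + p + 9: ((2*e > -4 or 3*c < -1) -> ((not (3*c != -15)) or (1/2)*e < 7)) and ((not (2*e > -4 or 3*c < -1)) -> ((not (3*c != -15)) or (3/4)*p > 2*e - 7))
Answer: WP = ((2*e > -4 or 3*c < -1) -> ((not (3*c != -15)) or (1/2)*e < 7)) and ((not (2*e > -4 or 3*c < -1)) -> ((not (3*c != -15)) or (3/4)*p > 2*e - 7))


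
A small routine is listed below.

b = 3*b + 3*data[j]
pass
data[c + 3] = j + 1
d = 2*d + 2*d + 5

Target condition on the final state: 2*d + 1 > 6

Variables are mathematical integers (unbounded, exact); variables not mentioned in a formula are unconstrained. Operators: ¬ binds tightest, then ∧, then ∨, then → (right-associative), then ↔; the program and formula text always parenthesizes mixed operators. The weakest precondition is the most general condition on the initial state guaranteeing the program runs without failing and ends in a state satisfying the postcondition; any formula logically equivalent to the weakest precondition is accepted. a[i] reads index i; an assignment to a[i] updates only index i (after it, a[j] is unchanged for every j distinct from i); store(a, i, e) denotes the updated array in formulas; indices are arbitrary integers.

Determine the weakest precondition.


Working backward. After the program, the postcondition 2*d + 1 > 6 must hold; in canonical form it is 2*d > 5.
Before d := 2*d + 2*d + 5: 8*d > -5
Before data[c + 3] := j + 1: 8*d > -5
Before skip: 8*d > -5
Before b := 3*b + 3*data[j]: 8*d > -5
Answer: WP = 8*d > -5
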